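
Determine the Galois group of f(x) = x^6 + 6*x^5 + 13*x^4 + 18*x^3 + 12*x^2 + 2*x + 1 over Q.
The polynomial f is an irreducible sextic over Q, so G = Gal(f/Q) is one of the 16 transitive subgroups 6T1, ..., 6T16 of S_6. The discriminant of f is 95101504 = 9752^2, a perfect square, so G is contained in A_6. The transitive groups of degree 6 contained in A_6 are: A_4 (6T4, order 12), S_4 (6T7, order 24), (C_3 x C_3) : C_4 (6T10, order 36), PSL(2,5) (6T12, order 60), A_6 (6T15, order 360). By Dedekind's theorem, for a prime p not dividing disc(f) the degrees of the irreducible factors of f mod p form the cycle type of an element of G. Factoring f modulo the 79 such primes p <= 421 (skipping 2, 23, 53, which divide the discriminant), each new pattern first appears at: mod 3: f = (x^3 + x^2 + 2x + 1)(x^3 + 2x^2 + 1), pattern 3+3; mod 5: f = (x^2 + x + 2)(x^4 + x^2 + 2x + 3), pattern 4+2; mod 19: f = (x + 2)(x + 12)(x^2 + 5x + 18)(x^2 + 6x + 15), pattern 2+2+1+1; mod 223: f = (x + 18)(x + 50)(x + 71)(x + 142)(x + 185)(x + 209), pattern 1+1+1+1+1+1. No other pattern occurs in this range, so the set of observed cycle types is {3+3, 4+2, 2+2+1+1, 1+1+1+1+1+1}. The candidates containing elements of all these cycle types are S_4 (6T7) of order 24, (C_3 x C_3) : C_4 (6T10) of order 36, A_6 (6T15) of order 360; the others are excluded. The observed types are precisely the cycle types that occur in S_4 (6T7). Each of the other remaining candidates has further cycle types, and by the Chebotarev density theorem the matching factorization patterns would occur for a proportion of primes equal to their share of the group: (C_3 x C_3) : C_4 (6T10) additionally contains elements of type 3+1+1+1 (4 of its 36 elements, about 11% of primes); A_6 (6T15) additionally contains elements of type 5+1, 3+1+1+1 (184 of its 360 elements, about 51% of primes). None of the 79 primes tested shows any such pattern (for each of these groups the chance of that is below 10^-4), which rules them out. Hence G = S_4 (6T7), of order 24.

S_4 (order 24)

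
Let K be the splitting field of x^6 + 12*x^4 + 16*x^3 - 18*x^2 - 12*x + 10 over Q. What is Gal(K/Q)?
6T9: S_3 x S_3

The polynomial f is an irreducible sextic over Q, so G = Gal(f/Q) is one of the 16 transitive subgroups 6T1, ..., 6T16 of S_6. The discriminant of f is 264479053824, which is not a perfect square, so G is not contained in A_6. The transitive groups of degree 6 not contained in A_6 are: C_6 (6T1, order 6), S_3 (6T2, order 6), D_6 (6T3, order 12), C_3 x S_3 (6T5, order 18), A_4 x C_2 (6T6, order 24), S_4 (6T8, order 24), S_3 x S_3 (6T9, order 36), S_4 x C_2 (6T11, order 48), (S_3 x S_3) : C_2 (6T13, order 72), PGL(2,5) (6T14, order 120), S_6 (6T16, order 720). By Dedekind's theorem, for a prime p not dividing disc(f) the degrees of the irreducible factors of f mod p form the cycle type of an element of G. Factoring f modulo the 14 such primes p <= 53 (skipping 2, 3, which divide the discriminant), each new pattern first appears at: mod 5: f = (x)(x + 2)(x^2 + 3)(x^2 + 3x + 3), pattern 2+2+1+1; mod 7: f = (x^6 + 5x^4 + 2x^3 + 3x^2 + 2x + 3), pattern 6; mod 19: f = (x + 11)(x + 12)(x + 15)(x^3 + 10x + 12), pattern 3+1+1+1; mod 31: f = (x^2 + 5x + 21)(x^2 + 11x + 17)(x^2 + 15x + 20), pattern 2+2+2; mod 43: f = (x^3 + 27x + 29)(x^3 + 28x + 30), pattern 3+3. No other pattern occurs in this range, so the set of observed cycle types is {2+2+1+1, 6, 3+1+1+1, 2+2+2, 3+3}. The candidates containing elements of all these cycle types are S_3 x S_3 (6T9) of order 36, (S_3 x S_3) : C_2 (6T13) of order 72, S_6 (6T16) of order 720; the others are excluded. The observed types are precisely the cycle types that occur in S_3 x S_3 (6T9) (apart from the identity). Each of the other remaining candidates has further cycle types, and by the Chebotarev density theorem the matching factorization patterns would occur for a proportion of primes equal to their share of the group: (S_3 x S_3) : C_2 (6T13) additionally contains elements of type 4+2, 3+2+1, 2+1+1+1+1 (36 of its 72 elements, about 50% of primes); S_6 (6T16) additionally contains elements of type 5+1, 4+2, 4+1+1, 3+2+1, 2+1+1+1+1 (459 of its 720 elements, about 64% of primes). None of the 14 primes tested shows any such pattern (for each of these groups the chance of that is below 10^-4), which rules them out. Hence G = S_3 x S_3 (6T9), of order 36.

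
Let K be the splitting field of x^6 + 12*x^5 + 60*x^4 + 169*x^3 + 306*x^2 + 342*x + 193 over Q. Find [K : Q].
72

The degree of the splitting field over Q equals the order of the Galois group, so first determine the group. The polynomial f is an irreducible sextic over Q, so G = Gal(f/Q) is one of the 16 transitive subgroups 6T1, ..., 6T16 of S_6. The discriminant of f is -945145936107, which is not a perfect square, so G is not contained in A_6. The transitive groups of degree 6 not contained in A_6 are: C_6 (6T1, order 6), S_3 (6T2, order 6), D_6 (6T3, order 12), C_3 x S_3 (6T5, order 18), A_4 x C_2 (6T6, order 24), S_4 (6T8, order 24), S_3 x S_3 (6T9, order 36), S_4 x C_2 (6T11, order 48), (S_3 x S_3) : C_2 (6T13, order 72), PGL(2,5) (6T14, order 120), S_6 (6T16, order 720). By Dedekind's theorem, for a prime p not dividing disc(f) the degrees of the irreducible factors of f mod p form the cycle type of an element of G. Factoring f modulo the 27 such primes p <= 127 (skipping 3, 17, 19, 43, which divide the discriminant), each new pattern first appears at: mod 2: f = (x^6 + x^3 + 1), pattern 6; mod 7: f = (x + 2)(x^2 + 4x + 1)(x^3 + 6x^2 + x + 2), pattern 3+2+1; mod 11: f = (x^2 + 6x + 7)(x^4 + 6x^3 + 6x^2 + 3x + 4), pattern 4+2; mod 13: f = (x + 6)(x + 8)(x^2 + 11)(x^2 + 11x + 3), pattern 2+2+1+1; mod 61: f = (x + 8)(x + 22)(x + 37)(x + 51)(x^2 + 16x + 57), pattern 2+1+1+1+1; mod 97: f = (x + 15)(x + 27)(x + 61)(x^3 + 6x^2 + 64x + 55), pattern 3+1+1+1; mod 113: f = (x^2 + 4x + 41)(x^2 + 56x + 30)(x^2 + 65x + 46), pattern 2+2+2; mod 127: f = (x^3 + 6x^2 + 61x + 3)(x^3 + 6x^2 + 90x + 22), pattern 3+3. No other pattern occurs in this range, so the set of observed cycle types is {6, 3+2+1, 4+2, 2+2+1+1, 2+1+1+1+1, 3+1+1+1, 2+2+2, 3+3}. The candidates containing elements of all these cycle types are (S_3 x S_3) : C_2 (6T13) of order 72, S_6 (6T16) of order 720; the others are excluded. The observed types are precisely the cycle types that occur in (S_3 x S_3) : C_2 (6T13) (apart from the identity). Each of the other remaining candidates has further cycle types, and by the Chebotarev density theorem the matching factorization patterns would occur for a proportion of primes equal to their share of the group: S_6 (6T16) additionally contains elements of type 5+1, 4+1+1 (234 of its 720 elements, about 32% of primes). None of the 27 primes tested shows any such pattern (for each of these groups the chance of that is below 10^-4), which rules them out. Hence G = (S_3 x S_3) : C_2 (6T13), of order 72. The Galois group (S_3 x S_3) : C_2 (6T13) has order 72, so the splitting field has degree 72 over Q.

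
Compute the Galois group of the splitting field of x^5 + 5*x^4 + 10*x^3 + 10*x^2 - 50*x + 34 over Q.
A_5 (also written A5)

The polynomial f is an irreducible quintic over Q, so G = Gal(f/Q) is a transitive subgroup of S_5: one of C_5 (5T1, order 5), D_5 (5T2, order 10), F_20 (5T3, order 20), A_5 (5T4, order 60) or S_5 (5T5, order 120). The discriminant of f is 58564000000 = 242000^2, a perfect square, so G is contained in A_5. The transitive groups of degree 5 contained in A_5 are: C_5 (5T1, order 5), D_5 (5T2, order 10), A_5 (5T4, order 60). By Dedekind's theorem, for a prime p not dividing disc(f) the degrees of the irreducible factors of f mod p form the cycle type of an element of G. Factoring f modulo the 3 such primes p <= 13 (skipping 2, 5, 11, which divide the discriminant), each new pattern first appears at: mod 3: f = (x^5 + 2x^4 + x^3 + x^2 + x + 1), pattern 5; mod 13: f = (x + 7)(x + 9)(x^3 + 2x^2 + 6x + 9), pattern 3+1+1. No other pattern occurs in this range, so the set of observed cycle types is {5, 3+1+1}. Among the candidates above, the only group containing elements of all these cycle types is A_5 (5T4) — each of C_5 (5T1), D_5 (5T2) lacks at least one of them. Hence G = A_5 (5T4), of order 60.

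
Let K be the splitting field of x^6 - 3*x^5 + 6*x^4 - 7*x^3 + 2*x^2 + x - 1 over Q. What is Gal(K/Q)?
The polynomial f is an irreducible sextic over Q, so G = Gal(f/Q) is one of the 16 transitive subgroups 6T1, ..., 6T16 of S_6. The discriminant of f is 810448, which is not a perfect square, so G is not contained in A_6. The transitive groups of degree 6 not contained in A_6 are: C_6 (6T1, order 6), S_3 (6T2, order 6), D_6 (6T3, order 12), C_3 x S_3 (6T5, order 18), A_4 x C_2 (6T6, order 24), S_4 (6T8, order 24), S_3 x S_3 (6T9, order 36), S_4 x C_2 (6T11, order 48), (S_3 x S_3) : C_2 (6T13, order 72), PGL(2,5) (6T14, order 120), S_6 (6T16, order 720). By Dedekind's theorem, for a prime p not dividing disc(f) the degrees of the irreducible factors of f mod p form the cycle type of an element of G. Factoring f modulo the 22 such primes p <= 89 (skipping 2, 37, which divide the discriminant), each new pattern first appears at: mod 3: f = (x^3 + x^2 + x + 2)(x^3 + 2x^2 + 1), pattern 3+3; mod 5: f = (x^2 + 3)(x^2 + 3x + 4)(x^2 + 4x + 2), pattern 2+2+2; mod 17: f = (x + 1)(x + 15)(x^4 + 15x^3 + 6x^2 + 12x + 9), pattern 4+1+1; mod 67: f = (x + 4)(x + 62)(x^2 + 66x + 40)(x^2 + 66x + 50), pattern 2+2+1+1. No other pattern occurs in this range, so the set of observed cycle types is {3+3, 2+2+2, 4+1+1, 2+2+1+1}. The candidates containing elements of all these cycle types are S_4 (6T8) of order 24, S_4 x C_2 (6T11) of order 48, PGL(2,5) (6T14) of order 120, S_6 (6T16) of order 720; the others are excluded. The observed types are precisely the cycle types that occur in S_4 (6T8) (apart from the identity). Each of the other remaining candidates has further cycle types, and by the Chebotarev density theorem the matching factorization patterns would occur for a proportion of primes equal to their share of the group: S_4 x C_2 (6T11) additionally contains elements of type 6, 4+2, 2+1+1+1+1 (17 of its 48 elements, about 35% of primes); PGL(2,5) (6T14) additionally contains elements of type 6, 5+1 (44 of its 120 elements, about 37% of primes); S_6 (6T16) additionally contains elements of type 6, 5+1, 4+2, 3+2+1, 3+1+1+1, 2+1+1+1+1 (529 of its 720 elements, about 73% of primes). None of the 22 primes tested shows any such pattern (for each of these groups the chance of that is below 10^-4), which rules them out. Hence G = S_4 (6T8), of order 24.

S_4 (also written S4-)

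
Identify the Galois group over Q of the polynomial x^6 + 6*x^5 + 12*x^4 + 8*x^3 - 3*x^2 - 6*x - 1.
The polynomial f is an irreducible sextic over Q, so G = Gal(f/Q) is one of the 16 transitive subgroups 6T1, ..., 6T16 of S_6. The discriminant of f is -419904, which is not a perfect square, so G is not contained in A_6. The transitive groups of degree 6 not contained in A_6 are: C_6 (6T1, order 6), S_3 (6T2, order 6), D_6 (6T3, order 12), C_3 x S_3 (6T5, order 18), A_4 x C_2 (6T6, order 24), S_4 (6T8, order 24), S_3 x S_3 (6T9, order 36), S_4 x C_2 (6T11, order 48), (S_3 x S_3) : C_2 (6T13, order 72), PGL(2,5) (6T14, order 120), S_6 (6T16, order 720). By Dedekind's theorem, for a prime p not dividing disc(f) the degrees of the irreducible factors of f mod p form the cycle type of an element of G. Factoring f modulo the 33 such primes p <= 149 (skipping 2, 3, which divide the discriminant), each new pattern first appears at: mod 5: f = (x^3 + 2x^2 + 1)(x^3 + 4x^2 + 4x + 4), pattern 3+3; mod 7: f = (x^6 + 6x^5 + 5x^4 + x^3 + 4x^2 + x + 6), pattern 6; mod 17: f = (x + 3)(x + 16)(x^2 + 2x + 7)(x^2 + 2x + 13), pattern 2+2+1+1; mod 19: f = (x + 7)(x + 8)(x + 13)(x + 14)(x^2 + 2x + 7), pattern 2+1+1+1+1; mod 71: f = (x^2 + 2x + 41)(x^2 + 2x + 46)(x^2 + 2x + 55), pattern 2+2+2. No other pattern occurs in this range, so the set of observed cycle types is {3+3, 6, 2+2+1+1, 2+1+1+1+1, 2+2+2}. The candidates containing elements of all these cycle types are A_4 x C_2 (6T6) of order 24, S_4 x C_2 (6T11) of order 48, (S_3 x S_3) : C_2 (6T13) of order 72, S_6 (6T16) of order 720; the others are excluded. The observed types are precisely the cycle types that occur in A_4 x C_2 (6T6) (apart from the identity). Each of the other remaining candidates has further cycle types, and by the Chebotarev density theorem the matching factorization patterns would occur for a proportion of primes equal to their share of the group: S_4 x C_2 (6T11) additionally contains elements of type 4+2, 4+1+1 (12 of its 48 elements, about 25% of primes); (S_3 x S_3) : C_2 (6T13) additionally contains elements of type 4+2, 3+2+1, 3+1+1+1 (34 of its 72 elements, about 47% of primes); S_6 (6T16) additionally contains elements of type 5+1, 4+2, 4+1+1, 3+2+1, 3+1+1+1 (484 of its 720 elements, about 67% of primes). None of the 33 primes tested shows any such pattern (for each of these groups the chance of that is below 10^-4), which rules them out. Hence G = A_4 x C_2 (6T6), of order 24.

A_4 x C_2 (also written A4xC2)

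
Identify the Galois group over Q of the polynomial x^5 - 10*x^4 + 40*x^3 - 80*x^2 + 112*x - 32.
The polynomial f is an irreducible quintic over Q, so G = Gal(f/Q) is a transitive subgroup of S_5: one of C_5 (5T1, order 5), D_5 (5T2, order 10), F_20 (5T3, order 20), A_5 (5T4, order 60) or S_5 (5T5, order 120). The discriminant of f is 61018734592, which is not a perfect square, so G is not contained in A_5. The transitive groups of degree 5 not contained in A_5 are: F_20 (5T3, order 20), S_5 (5T5, order 120). By Dedekind's theorem, for a prime p not dividing disc(f) the degrees of the irreducible factors of f mod p form the cycle type of an element of G. Factoring f modulo the 5 such primes p <= 13 (skipping 2, which divides the discriminant), each new pattern first appears at: mod 3: f = (x^5 + 2x^4 + x^3 + x^2 + x + 1), pattern 5; mod 5: f = (x + 1)(x^4 + 4x^3 + x^2 + 4x + 3), pattern 4+1; mod 13: f = (x + 4)(x + 8)(x^3 + 4x^2 + 12x + 12), pattern 3+1+1. No other pattern occurs in this range, so the set of observed cycle types is {5, 4+1, 3+1+1}. Among the candidates above, the only group containing elements of all these cycle types is S_5 (5T5) — F_20 (5T3) lacks at least one of them. Hence G = S_5 (5T5), of order 120.

S_5 (also written S5)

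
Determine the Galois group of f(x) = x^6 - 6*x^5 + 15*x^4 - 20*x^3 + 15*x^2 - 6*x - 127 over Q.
D_6, the dihedral group of order 12

The polynomial f is an irreducible sextic over Q, so G = Gal(f/Q) is one of the 16 transitive subgroups 6T1, ..., 6T16 of S_6. The discriminant of f is 1603087953297408, which is not a perfect square, so G is not contained in A_6. The transitive groups of degree 6 not contained in A_6 are: C_6 (6T1, order 6), S_3 (6T2, order 6), D_6 (6T3, order 12), C_3 x S_3 (6T5, order 18), A_4 x C_2 (6T6, order 24), S_4 (6T8, order 24), S_3 x S_3 (6T9, order 36), S_4 x C_2 (6T11, order 48), (S_3 x S_3) : C_2 (6T13, order 72), PGL(2,5) (6T14, order 120), S_6 (6T16, order 720). By Dedekind's theorem, for a prime p not dividing disc(f) the degrees of the irreducible factors of f mod p form the cycle type of an element of G. Factoring f modulo the 79 such primes p <= 419 (skipping 2, 3, which divide the discriminant), each new pattern first appears at: mod 5: f = (x^2 + 2)(x^2 + x + 1)(x^2 + 3x + 4), pattern 2+2+2; mod 7: f = (x^3 + 4x^2 + 3x + 2)(x^3 + 4x^2 + 3x + 3), pattern 3+3; mod 13: f = (x^6 + 7x^5 + 2x^4 + 6x^3 + 2x^2 + 7x + 3), pattern 6; mod 17: f = (x + 6)(x + 9)(x^2 + 5x + 9)(x^2 + 8x + 6), pattern 2+2+1+1; mod 31: f = (x + 3)(x + 6)(x + 10)(x + 19)(x + 23)(x + 26), pattern 1+1+1+1+1+1. No other pattern occurs in this range, so the set of observed cycle types is {2+2+2, 3+3, 6, 2+2+1+1, 1+1+1+1+1+1}. The candidates containing elements of all these cycle types are D_6 (6T3) of order 12, A_4 x C_2 (6T6) of order 24, S_3 x S_3 (6T9) of order 36, S_4 x C_2 (6T11) of order 48, (S_3 x S_3) : C_2 (6T13) of order 72, PGL(2,5) (6T14) of order 120, S_6 (6T16) of order 720; the others are excluded. The observed types are precisely the cycle types that occur in D_6 (6T3). Each of the other remaining candidates has further cycle types, and by the Chebotarev density theorem the matching factorization patterns would occur for a proportion of primes equal to their share of the group: A_4 x C_2 (6T6) additionally contains elements of type 2+1+1+1+1 (3 of its 24 elements, about 12% of primes); S_3 x S_3 (6T9) additionally contains elements of type 3+1+1+1 (4 of its 36 elements, about 11% of primes); S_4 x C_2 (6T11) additionally contains elements of type 4+2, 4+1+1, 2+1+1+1+1 (15 of its 48 elements, about 31% of primes); (S_3 x S_3) : C_2 (6T13) additionally contains elements of type 4+2, 3+2+1, 3+1+1+1, 2+1+1+1+1 (40 of its 72 elements, about 56% of primes); PGL(2,5) (6T14) additionally contains elements of type 5+1, 4+1+1 (54 of its 120 elements, about 45% of primes); S_6 (6T16) additionally contains elements of type 5+1, 4+2, 4+1+1, 3+2+1, 3+1+1+1, 2+1+1+1+1 (499 of its 720 elements, about 69% of primes). None of the 79 primes tested shows any such pattern (for each of these groups the chance of that is below 10^-4), which rules them out. Hence G = D_6 (6T3), of order 12.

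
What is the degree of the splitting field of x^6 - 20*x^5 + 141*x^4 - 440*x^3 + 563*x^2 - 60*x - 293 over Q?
6

The degree of the splitting field over Q equals the order of the Galois group, so first determine the group. The polynomial f is an irreducible sextic over Q, so G = Gal(f/Q) is one of the 16 transitive subgroups 6T1, ..., 6T16 of S_6. The discriminant of f is 604996190208, which is not a perfect square, so G is not contained in A_6. The transitive groups of degree 6 not contained in A_6 are: C_6 (6T1, order 6), S_3 (6T2, order 6), D_6 (6T3, order 12), C_3 x S_3 (6T5, order 18), A_4 x C_2 (6T6, order 24), S_4 (6T8, order 24), S_3 x S_3 (6T9, order 36), S_4 x C_2 (6T11, order 48), (S_3 x S_3) : C_2 (6T13, order 72), PGL(2,5) (6T14, order 120), S_6 (6T16, order 720). By Dedekind's theorem, for a prime p not dividing disc(f) the degrees of the irreducible factors of f mod p form the cycle type of an element of G. Factoring f modulo the 23 such primes p <= 101 (skipping 2, 3, 37, which divide the discriminant), each new pattern first appears at: mod 5: f = (x^2 + 3)(x^2 + x + 2)(x^2 + 4x + 2), pattern 2+2+2; mod 7: f = (x^3 + 3)(x^3 + x^2 + x + 5), pattern 3+3; mod 67: f = (x + 7)(x + 8)(x + 17)(x + 38)(x + 49)(x + 62), pattern 1+1+1+1+1+1. No other pattern occurs in this range, so the set of observed cycle types is {2+2+2, 3+3, 1+1+1+1+1+1}. The candidates containing elements of all these cycle types are C_6 (6T1) of order 6, S_3 (6T2) of order 6, D_6 (6T3) of order 12, C_3 x S_3 (6T5) of order 18, A_4 x C_2 (6T6) of order 24, S_4 (6T8) of order 24, S_3 x S_3 (6T9) of order 36, S_4 x C_2 (6T11) of order 48, (S_3 x S_3) : C_2 (6T13) of order 72, PGL(2,5) (6T14) of order 120, S_6 (6T16) of order 720; the others are excluded. The observed types are precisely the cycle types that occur in S_3 (6T2). Each of the other remaining candidates has further cycle types, and by the Chebotarev density theorem the matching factorization patterns would occur for a proportion of primes equal to their share of the group: C_6 (6T1) additionally contains elements of type 6 (2 of its 6 elements, about 33% of primes); D_6 (6T3) additionally contains elements of type 6, 2+2+1+1 (5 of its 12 elements, about 42% of primes); C_3 x S_3 (6T5) additionally contains elements of type 6, 3+1+1+1 (10 of its 18 elements, about 56% of primes); A_4 x C_2 (6T6) additionally contains elements of type 6, 2+2+1+1, 2+1+1+1+1 (14 of its 24 elements, about 58% of primes); S_4 (6T8) additionally contains elements of type 4+1+1, 2+2+1+1 (9 of its 24 elements, about 38% of primes); S_3 x S_3 (6T9) additionally contains elements of type 6, 3+1+1+1, 2+2+1+1 (25 of its 36 elements, about 69% of primes); S_4 x C_2 (6T11) additionally contains elements of type 6, 4+2, 4+1+1, 2+2+1+1, 2+1+1+1+1 (32 of its 48 elements, about 67% of primes); (S_3 x S_3) : C_2 (6T13) additionally contains elements of type 6, 4+2, 3+2+1, 3+1+1+1, 2+2+1+1, 2+1+1+1+1 (61 of its 72 elements, about 85% of primes); PGL(2,5) (6T14) additionally contains elements of type 6, 5+1, 4+1+1, 2+2+1+1 (89 of its 120 elements, about 74% of primes); S_6 (6T16) additionally contains elements of type 6, 5+1, 4+2, 4+1+1, 3+2+1, 3+1+1+1, 2+2+1+1, 2+1+1+1+1 (664 of its 720 elements, about 92% of primes). None of the 23 primes tested shows any such pattern (for each of these groups the chance of that is below 10^-4), which rules them out. Hence G = S_3 (6T2), of order 6. The Galois group S_3 (6T2) has order 6, so the splitting field has degree 6 over Q.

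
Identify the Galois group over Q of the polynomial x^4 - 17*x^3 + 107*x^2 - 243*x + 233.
4T5: S_4

The polynomial is an irreducible quartic over Q and its discriminant is 645560389, which is not a perfect square, so the Galois group is not contained in A_4. The resolvent cubic y^3 - 107*y^2 + 3199*y - 26662 is irreducible over Q. An irreducible resolvent with non-square discriminant gives S_4.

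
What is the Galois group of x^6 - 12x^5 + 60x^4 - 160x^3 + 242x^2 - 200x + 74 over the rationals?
S_4 x C_2 (also written S4xC2)

The polynomial f is an irreducible sextic over Q, so G = Gal(f/Q) is one of the 16 transitive subgroups 6T1, ..., 6T16 of S_6. The discriminant of f is -2508800, which is not a perfect square, so G is not contained in A_6. The transitive groups of degree 6 not contained in A_6 are: C_6 (6T1, order 6), S_3 (6T2, order 6), D_6 (6T3, order 12), C_3 x S_3 (6T5, order 18), A_4 x C_2 (6T6, order 24), S_4 (6T8, order 24), S_3 x S_3 (6T9, order 36), S_4 x C_2 (6T11, order 48), (S_3 x S_3) : C_2 (6T13, order 72), PGL(2,5) (6T14, order 120), S_6 (6T16, order 720). By Dedekind's theorem, for a prime p not dividing disc(f) the degrees of the irreducible factors of f mod p form the cycle type of an element of G. Factoring f modulo the 17 such primes p <= 71 (skipping 2, 5, 7, which divide the discriminant), each new pattern first appears at: mod 3: f = (x^3 + x^2 + x + 2)(x^3 + 2x^2 + 1), pattern 3+3; mod 13: f = (x^6 + x^5 + 8x^4 + 9x^3 + 8x^2 + 8x + 9), pattern 6; mod 19: f = (x^2 + 15x + 9)(x^4 + 11x^3 + 7x + 4), pattern 4+2; mod 23: f = (x + 9)(x + 10)(x^4 + 15x^3 + 7x^2 + 13x + 9), pattern 4+1+1; mod 53: f = (x^2 + 7x + 20)(x^2 + 38x + 11)(x^2 + 49x + 49), pattern 2+2+2; mod 59: f = (x + 2)(x + 53)(x^2 + x + 44)(x^2 + 50x + 5), pattern 2+2+1+1; mod 71: f = (x + 6)(x + 9)(x + 58)(x + 61)(x^2 + 67x + 47), pattern 2+1+1+1+1. No other pattern occurs in this range, so the set of observed cycle types is {3+3, 6, 4+2, 4+1+1, 2+2+2, 2+2+1+1, 2+1+1+1+1}. The candidates containing elements of all these cycle types are S_4 x C_2 (6T11) of order 48, S_6 (6T16) of order 720; the others are excluded. The observed types are precisely the cycle types that occur in S_4 x C_2 (6T11) (apart from the identity). Each of the other remaining candidates has further cycle types, and by the Chebotarev density theorem the matching factorization patterns would occur for a proportion of primes equal to their share of the group: S_6 (6T16) additionally contains elements of type 5+1, 3+2+1, 3+1+1+1 (304 of its 720 elements, about 42% of primes). None of the 17 primes tested shows any such pattern (for each of these groups the chance of that is below 10^-4), which rules them out. Hence G = S_4 x C_2 (6T11), of order 48.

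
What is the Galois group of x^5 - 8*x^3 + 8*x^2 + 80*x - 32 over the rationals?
The polynomial f is an irreducible quintic over Q, so G = Gal(f/Q) is a transitive subgroup of S_5: one of C_5 (5T1, order 5), D_5 (5T2, order 10), F_20 (5T3, order 20), A_5 (5T4, order 60) or S_5 (5T5, order 120). The discriminant of f is 589639450624, which is not a perfect square, so G is not contained in A_5. The transitive groups of degree 5 not contained in A_5 are: F_20 (5T3, order 20), S_5 (5T5, order 120). By Dedekind's theorem, for a prime p not dividing disc(f) the degrees of the irreducible factors of f mod p form the cycle type of an element of G. Factoring f modulo the 5 such primes p <= 17 (skipping 2, 7, which divide the discriminant), each new pattern first appears at: mod 3: f = (x^5 + x^3 + 2x^2 + 2x + 1), pattern 5; mod 17: f = (x + 7)(x + 8)(x^3 + 2x^2 + 8x + 14), pattern 3+1+1. No other pattern occurs in this range, so the set of observed cycle types is {5, 3+1+1}. Among the candidates above, the only group containing elements of all these cycle types is S_5 (5T5) — F_20 (5T3) lacks at least one of them. Hence G = S_5 (5T5), of order 120.

S_5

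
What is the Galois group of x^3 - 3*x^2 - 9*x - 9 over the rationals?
The polynomial is an irreducible cubic over Q and its discriminant is -3888, which is not a perfect square. For an irreducible cubic, a non-square discriminant gives Galois group S_3.

S_3 (also written S3)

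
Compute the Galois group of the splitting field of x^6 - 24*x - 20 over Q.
The polynomial f is an irreducible sextic over Q, so G = Gal(f/Q) is one of the 16 transitive subgroups 6T1, ..., 6T16 of S_6. The discriminant of f is 746496000000 = 864000^2, a perfect square, so G is contained in A_6. The transitive groups of degree 6 contained in A_6 are: A_4 (6T4, order 12), S_4 (6T7, order 24), (C_3 x C_3) : C_4 (6T10, order 36), PSL(2,5) (6T12, order 60), A_6 (6T15, order 360). By Dedekind's theorem, for a prime p not dividing disc(f) the degrees of the irreducible factors of f mod p form the cycle type of an element of G. Factoring f modulo the 6 such primes p <= 23 (skipping 2, 3, 5, which divide the discriminant), each new pattern first appears at: mod 7: f = (x + 4)(x^5 + 3x^4 + 2x^3 + 6x^2 + 4x + 2), pattern 5+1; mod 23: f = (x + 2)(x + 11)(x + 16)(x^3 + 17x^2 + 13x + 7), pattern 3+1+1+1. No other pattern occurs in this range, so the set of observed cycle types is {5+1, 3+1+1+1}. Among the candidates above, the only group containing elements of all these cycle types is A_6 (6T15) — each of A_4 (6T4), S_4 (6T7), (C_3 x C_3) : C_4 (6T10), PSL(2,5) (6T12) lacks at least one of them. Hence G = A_6 (6T15), of order 360.

A_6 (order 360)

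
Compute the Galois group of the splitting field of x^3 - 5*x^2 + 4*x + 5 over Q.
The polynomial is an irreducible cubic over Q and its discriminant is 169 = 13^2, a perfect square. For an irreducible cubic, a square discriminant forces the Galois group to be A_3, the cyclic group of order 3.

C_3 (order 3)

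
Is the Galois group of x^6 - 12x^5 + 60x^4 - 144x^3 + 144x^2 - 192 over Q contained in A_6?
The polynomial is irreducible of degree 6 over Q. Its discriminant is 5410421842378752, which is not a perfect square. A Galois group lies in the alternating group exactly when the discriminant is a square in Q, so the Galois group (S_3 x S_3) is not contained in A_6.

No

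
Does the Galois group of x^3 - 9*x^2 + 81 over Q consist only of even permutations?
Yes

The polynomial is irreducible of degree 3 over Q. Its discriminant is 59049 = 243^2, a perfect square. A Galois group lies in the alternating group exactly when the discriminant is a square in Q, so the Galois group (C_3) is contained in A_3.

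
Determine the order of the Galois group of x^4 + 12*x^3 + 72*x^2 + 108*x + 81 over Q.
The degree of the splitting field over Q equals the order of the Galois group, so first determine the group. The polynomial is an irreducible quartic over Q and its discriminant is 1224440064 = 34992^2, a perfect square, so the Galois group is contained in A_4. The resolvent cubic y^3 - 72*y^2 + 972*y splits completely over Q, which gives the Klein four-group V_4. The Galois group V_4 (4T2) has order 4, so the splitting field has degree 4 over Q.

4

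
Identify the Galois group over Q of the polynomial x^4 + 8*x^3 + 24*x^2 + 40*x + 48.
The polynomial is an irreducible quartic over Q and its discriminant is 937984, which is not a perfect square, so the Galois group is not contained in A_4. The resolvent cubic y^3 - 24*y^2 + 128*y - 64 is irreducible over Q. An irreducible resolvent with non-square discriminant gives S_4.

4T5: S_4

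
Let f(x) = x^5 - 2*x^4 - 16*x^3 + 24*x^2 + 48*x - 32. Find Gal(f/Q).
5T1: C_5

The polynomial f is an irreducible quintic over Q, so G = Gal(f/Q) is a transitive subgroup of S_5: one of C_5 (5T1, order 5), D_5 (5T2, order 10), F_20 (5T3, order 20), A_5 (5T4, order 60) or S_5 (5T5, order 120). The discriminant of f is 15352201216 = 123904^2, a perfect square, so G is contained in A_5. The transitive groups of degree 5 contained in A_5 are: C_5 (5T1, order 5), D_5 (5T2, order 10), A_5 (5T4, order 60). By Dedekind's theorem, for a prime p not dividing disc(f) the degrees of the irreducible factors of f mod p form the cycle type of an element of G. Factoring f modulo the 14 such primes p <= 53 (skipping 2, 11, which divide the discriminant), each new pattern first appears at: mod 3: f = (x^5 + x^4 + 2x^3 + 1), pattern 5; mod 23: f = (x + 5)(x + 8)(x + 12)(x + 20)(x + 22), pattern 1+1+1+1+1. No other pattern occurs in this range, so the set of observed cycle types is {5, 1+1+1+1+1}. The candidates containing elements of all these cycle types are C_5 (5T1) of order 5, D_5 (5T2) of order 10, A_5 (5T4) of order 60; the others are excluded. The observed types are precisely the cycle types that occur in C_5 (5T1). Each of the other remaining candidates has further cycle types, and by the Chebotarev density theorem the matching factorization patterns would occur for a proportion of primes equal to their share of the group: D_5 (5T2) additionally contains elements of type 2+2+1 (5 of its 10 elements, about 50% of primes); A_5 (5T4) additionally contains elements of type 3+1+1, 2+2+1 (35 of its 60 elements, about 58% of primes). None of the 14 primes tested shows any such pattern (for each of these groups the chance of that is below 10^-4), which rules them out. Hence G = C_5 (5T1), of order 5.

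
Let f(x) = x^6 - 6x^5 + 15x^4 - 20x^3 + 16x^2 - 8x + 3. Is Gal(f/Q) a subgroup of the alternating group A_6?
No

The polynomial is irreducible of degree 6 over Q. Its discriminant is -61504, which is not a perfect square. A Galois group lies in the alternating group exactly when the discriminant is a square in Q, so the Galois group (S_4 x C_2) is not contained in A_6.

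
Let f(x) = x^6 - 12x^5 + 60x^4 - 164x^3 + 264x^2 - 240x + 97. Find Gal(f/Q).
D_6, the dihedral group of order 12

The polynomial f is an irreducible sextic over Q, so G = Gal(f/Q) is one of the 16 transitive subgroups 6T1, ..., 6T16 of S_6. The discriminant of f is 1259712, which is not a perfect square, so G is not contained in A_6. The transitive groups of degree 6 not contained in A_6 are: C_6 (6T1, order 6), S_3 (6T2, order 6), D_6 (6T3, order 12), C_3 x S_3 (6T5, order 18), A_4 x C_2 (6T6, order 24), S_4 (6T8, order 24), S_3 x S_3 (6T9, order 36), S_4 x C_2 (6T11, order 48), (S_3 x S_3) : C_2 (6T13, order 72), PGL(2,5) (6T14, order 120), S_6 (6T16, order 720). By Dedekind's theorem, for a prime p not dividing disc(f) the degrees of the irreducible factors of f mod p form the cycle type of an element of G. Factoring f modulo the 79 such primes p <= 419 (skipping 2, 3, which divide the discriminant), each new pattern first appears at: mod 5: f = (x^6 + 3x^5 + x^3 + 4x^2 + 2), pattern 6; mod 7: f = (x^2 + 4)(x^2 + 4x + 6)(x^2 + 5x + 2), pattern 2+2+2; mod 11: f = (x + 3)(x + 7)(x^2 + 2x + 6)(x^2 + 9x + 4), pattern 2+2+1+1; mod 13: f = (x^3 + 7x^2 + 12x + 7)(x^3 + 7x^2 + 12x + 12), pattern 3+3; mod 97: f = (x)(x + 23)(x + 47)(x + 64)(x + 68)(x + 77), pattern 1+1+1+1+1+1. No other pattern occurs in this range, so the set of observed cycle types is {6, 2+2+2, 2+2+1+1, 3+3, 1+1+1+1+1+1}. The candidates containing elements of all these cycle types are D_6 (6T3) of order 12, A_4 x C_2 (6T6) of order 24, S_3 x S_3 (6T9) of order 36, S_4 x C_2 (6T11) of order 48, (S_3 x S_3) : C_2 (6T13) of order 72, PGL(2,5) (6T14) of order 120, S_6 (6T16) of order 720; the others are excluded. The observed types are precisely the cycle types that occur in D_6 (6T3). Each of the other remaining candidates has further cycle types, and by the Chebotarev density theorem the matching factorization patterns would occur for a proportion of primes equal to their share of the group: A_4 x C_2 (6T6) additionally contains elements of type 2+1+1+1+1 (3 of its 24 elements, about 12% of primes); S_3 x S_3 (6T9) additionally contains elements of type 3+1+1+1 (4 of its 36 elements, about 11% of primes); S_4 x C_2 (6T11) additionally contains elements of type 4+2, 4+1+1, 2+1+1+1+1 (15 of its 48 elements, about 31% of primes); (S_3 x S_3) : C_2 (6T13) additionally contains elements of type 4+2, 3+2+1, 3+1+1+1, 2+1+1+1+1 (40 of its 72 elements, about 56% of primes); PGL(2,5) (6T14) additionally contains elements of type 5+1, 4+1+1 (54 of its 120 elements, about 45% of primes); S_6 (6T16) additionally contains elements of type 5+1, 4+2, 4+1+1, 3+2+1, 3+1+1+1, 2+1+1+1+1 (499 of its 720 elements, about 69% of primes). None of the 79 primes tested shows any such pattern (for each of these groups the chance of that is below 10^-4), which rules them out. Hence G = D_6 (6T3), of order 12.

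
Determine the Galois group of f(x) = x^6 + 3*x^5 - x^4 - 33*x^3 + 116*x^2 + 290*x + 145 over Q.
The polynomial f is an irreducible sextic over Q, so G = Gal(f/Q) is one of the 16 transitive subgroups 6T1, ..., 6T16 of S_6. The discriminant of f is 598116723780625 = 24456425^2, a perfect square, so G is contained in A_6. The transitive groups of degree 6 contained in A_6 are: A_4 (6T4, order 12), S_4 (6T7, order 24), (C_3 x C_3) : C_4 (6T10, order 36), PSL(2,5) (6T12, order 60), A_6 (6T15, order 360). By Dedekind's theorem, for a prime p not dividing disc(f) the degrees of the irreducible factors of f mod p form the cycle type of an element of G. Factoring f modulo the 21 such primes p <= 101 (skipping 5, 7, 29, 61, 79, which divide the discriminant), each new pattern first appears at: mod 2: f = (x^2 + x + 1)(x^4 + x + 1), pattern 4+2; mod 11: f = (x^3 + 6x^2 + 8x + 2)(x^3 + 8x^2 + 9x + 1), pattern 3+3; mod 19: f = (x + 13)(x + 15)(x^2 + 2x + 5)(x^2 + 11x + 2), pattern 2+2+1+1; mod 101: f = (x + 24)(x + 72)(x + 96)(x^3 + 13x^2 + 93x + 80), pattern 3+1+1+1. No other pattern occurs in this range, so the set of observed cycle types is {4+2, 3+3, 2+2+1+1, 3+1+1+1}. The candidates containing elements of all these cycle types are (C_3 x C_3) : C_4 (6T10) of order 36, A_6 (6T15) of order 360; the others are excluded. The observed types are precisely the cycle types that occur in (C_3 x C_3) : C_4 (6T10) (apart from the identity). Each of the other remaining candidates has further cycle types, and by the Chebotarev density theorem the matching factorization patterns would occur for a proportion of primes equal to their share of the group: A_6 (6T15) additionally contains elements of type 5+1 (144 of its 360 elements, about 40% of primes). None of the 21 primes tested shows any such pattern (for each of these groups the chance of that is below 10^-4), which rules them out. Hence G = (C_3 x C_3) : C_4 (6T10), of order 36.

(C_3 x C_3) : C_4, the transitive group 6T10 of order 36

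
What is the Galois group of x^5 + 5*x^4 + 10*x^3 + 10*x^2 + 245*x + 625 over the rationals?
The polynomial f is an irreducible quintic over Q, so G = Gal(f/Q) is a transitive subgroup of S_5: one of C_5 (5T1, order 5), D_5 (5T2, order 10), F_20 (5T3, order 20), A_5 (5T4, order 60) or S_5 (5T5, order 120). The discriminant of f is 271790899200000, which is not a perfect square, so G is not contained in A_5. The transitive groups of degree 5 not contained in A_5 are: F_20 (5T3, order 20), S_5 (5T5, order 120). By Dedekind's theorem, for a prime p not dividing disc(f) the degrees of the irreducible factors of f mod p form the cycle type of an element of G. Factoring f modulo the 18 such primes p <= 73 (skipping 2, 3, 5, which divide the discriminant), each new pattern first appears at: mod 7: f = (x + 6)(x^4 + 6x^3 + 2x^2 + 5x + 5), pattern 4+1; mod 11: f = (x + 2)(x^2 + 6x + 1)(x^2 + 8x + 10), pattern 2+2+1; mod 19: f = (x^5 + 5x^4 + 10x^3 + 10x^2 + 17x + 17), pattern 5. No other pattern occurs in this range, so the set of observed cycle types is {4+1, 2+2+1, 5}. The candidates containing elements of all these cycle types are F_20 (5T3) of order 20, S_5 (5T5) of order 120; the others are excluded. The observed types are precisely the cycle types that occur in F_20 (5T3) (apart from the identity). Each of the other remaining candidates has further cycle types, and by the Chebotarev density theorem the matching factorization patterns would occur for a proportion of primes equal to their share of the group: S_5 (5T5) additionally contains elements of type 3+2, 3+1+1, 2+1+1+1 (50 of its 120 elements, about 42% of primes). None of the 18 primes tested shows any such pattern (for each of these groups the chance of that is below 10^-4), which rules them out. Hence G = F_20 (5T3), of order 20.

F_20 (also written F20)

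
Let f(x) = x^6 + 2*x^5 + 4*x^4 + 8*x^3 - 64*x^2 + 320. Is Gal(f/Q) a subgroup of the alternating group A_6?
Yes

The polynomial is irreducible of degree 6 over Q. Its discriminant is 564385546240000 = 23756800^2, a perfect square. A Galois group lies in the alternating group exactly when the discriminant is a square in Q, so the Galois group ((C_3 x C_3) : C_4) is contained in A_6.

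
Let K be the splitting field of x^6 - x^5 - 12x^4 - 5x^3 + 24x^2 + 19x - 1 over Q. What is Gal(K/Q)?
The polynomial f is an irreducible sextic over Q, so G = Gal(f/Q) is one of the 16 transitive subgroups 6T1, ..., 6T16 of S_6. The discriminant of f is 324179200, which is not a perfect square, so G is not contained in A_6. The transitive groups of degree 6 not contained in A_6 are: C_6 (6T1, order 6), S_3 (6T2, order 6), D_6 (6T3, order 12), C_3 x S_3 (6T5, order 18), A_4 x C_2 (6T6, order 24), S_4 (6T8, order 24), S_3 x S_3 (6T9, order 36), S_4 x C_2 (6T11, order 48), (S_3 x S_3) : C_2 (6T13, order 72), PGL(2,5) (6T14, order 120), S_6 (6T16, order 720). By Dedekind's theorem, for a prime p not dividing disc(f) the degrees of the irreducible factors of f mod p form the cycle type of an element of G. Factoring f modulo the 23 such primes p <= 101 (skipping 2, 5, 37, which divide the discriminant), each new pattern first appears at: mod 3: f = (x^3 + 2x + 2)(x^3 + 2x^2 + x + 1), pattern 3+3; mod 13: f = (x^2 + 6)(x^2 + 6x + 4)(x^2 + 6x + 7), pattern 2+2+2; mod 67: f = (x + 13)(x + 40)(x + 43)(x + 46)(x + 60)(x + 65), pattern 1+1+1+1+1+1. No other pattern occurs in this range, so the set of observed cycle types is {3+3, 2+2+2, 1+1+1+1+1+1}. The candidates containing elements of all these cycle types are C_6 (6T1) of order 6, S_3 (6T2) of order 6, D_6 (6T3) of order 12, C_3 x S_3 (6T5) of order 18, A_4 x C_2 (6T6) of order 24, S_4 (6T8) of order 24, S_3 x S_3 (6T9) of order 36, S_4 x C_2 (6T11) of order 48, (S_3 x S_3) : C_2 (6T13) of order 72, PGL(2,5) (6T14) of order 120, S_6 (6T16) of order 720; the others are excluded. The observed types are precisely the cycle types that occur in S_3 (6T2). Each of the other remaining candidates has further cycle types, and by the Chebotarev density theorem the matching factorization patterns would occur for a proportion of primes equal to their share of the group: C_6 (6T1) additionally contains elements of type 6 (2 of its 6 elements, about 33% of primes); D_6 (6T3) additionally contains elements of type 6, 2+2+1+1 (5 of its 12 elements, about 42% of primes); C_3 x S_3 (6T5) additionally contains elements of type 6, 3+1+1+1 (10 of its 18 elements, about 56% of primes); A_4 x C_2 (6T6) additionally contains elements of type 6, 2+2+1+1, 2+1+1+1+1 (14 of its 24 elements, about 58% of primes); S_4 (6T8) additionally contains elements of type 4+1+1, 2+2+1+1 (9 of its 24 elements, about 38% of primes); S_3 x S_3 (6T9) additionally contains elements of type 6, 3+1+1+1, 2+2+1+1 (25 of its 36 elements, about 69% of primes); S_4 x C_2 (6T11) additionally contains elements of type 6, 4+2, 4+1+1, 2+2+1+1, 2+1+1+1+1 (32 of its 48 elements, about 67% of primes); (S_3 x S_3) : C_2 (6T13) additionally contains elements of type 6, 4+2, 3+2+1, 3+1+1+1, 2+2+1+1, 2+1+1+1+1 (61 of its 72 elements, about 85% of primes); PGL(2,5) (6T14) additionally contains elements of type 6, 5+1, 4+1+1, 2+2+1+1 (89 of its 120 elements, about 74% of primes); S_6 (6T16) additionally contains elements of type 6, 5+1, 4+2, 4+1+1, 3+2+1, 3+1+1+1, 2+2+1+1, 2+1+1+1+1 (664 of its 720 elements, about 92% of primes). None of the 23 primes tested shows any such pattern (for each of these groups the chance of that is below 10^-4), which rules them out. Hence G = S_3 (6T2), of order 6.

S_3 (order 6)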